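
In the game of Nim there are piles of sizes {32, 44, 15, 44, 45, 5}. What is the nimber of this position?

7

Write each in binary and XOR column by column:
  100000  (32)
  101100  (44)
  001111  (15)
  101100  (44)
  101101  (45)
  000101  (5)
  ------
  000111  (7)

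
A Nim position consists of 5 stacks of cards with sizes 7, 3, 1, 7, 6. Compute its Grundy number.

4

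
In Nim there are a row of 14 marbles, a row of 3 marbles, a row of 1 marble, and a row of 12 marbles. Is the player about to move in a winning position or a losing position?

Losing position

Bitwise XOR of the heap sizes:
  1110  (14)
  0011  (3)
  0001  (1)
  1100  (12)
  ----
  0000  (0)
The nim-sum is 0, so this is a P-position: the player to move is in a losing position under optimal play.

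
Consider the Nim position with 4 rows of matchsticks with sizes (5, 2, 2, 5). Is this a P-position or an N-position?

P-position

In binary:
  101  (5)
  010  (2)
  010  (2)
  101  (5)
  ---
  000  (0)
The nim-sum is 0, so this is a P-position: the player to move is in a losing position under optimal play.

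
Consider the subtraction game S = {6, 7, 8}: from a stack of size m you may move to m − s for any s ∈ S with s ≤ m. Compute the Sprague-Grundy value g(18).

0

Grundy values for subtraction set {6, 7, 8}:
k:     0  1  2  3  4  5  6  7  8  9 10 11 12 13 14 15 16 17 18
g(k):  0  0  0  0  0  0  1  1  1  1  1  1  2  2  0  0  0  0  0
So g(18) = 0.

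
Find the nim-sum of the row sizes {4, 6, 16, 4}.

Compute the nim-sum pairwise:
4 ^ 6 = 2
2 ^ 16 = 18
18 ^ 4 = 22

22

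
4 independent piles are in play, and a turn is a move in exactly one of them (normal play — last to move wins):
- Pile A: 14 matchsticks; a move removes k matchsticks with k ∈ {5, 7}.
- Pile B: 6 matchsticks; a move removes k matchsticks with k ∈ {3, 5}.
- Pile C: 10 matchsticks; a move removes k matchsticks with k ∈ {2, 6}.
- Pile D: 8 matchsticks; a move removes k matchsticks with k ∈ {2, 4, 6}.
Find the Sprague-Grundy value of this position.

Grundy values for pile A (subtraction set {5, 7}):
g(0) = mex{} = 0
g(1) = mex{} = 0
g(2) = mex{} = 0
g(3) = mex{} = 0
g(4) = mex{} = 0
g(5) = mex{0} = 1
g(6) = mex{0} = 1
g(7) = mex{0} = 1
g(8) = mex{0} = 1
g(9) = mex{0} = 1
g(10) = mex{0,1} = 2
g(11) = mex{0,1} = 2
g(12) = mex{1} = 0
g(13) = mex{1} = 0
g(14) = mex{1} = 0
So g(14) = 0.
Build the Grundy sequence for pile B with g(k) = mex{g(k−s) : s ∈ {3, 5}, s ≤ k}:
g(0) = mex{} = 0
g(1) = mex{} = 0
g(2) = mex{} = 0
g(3) = mex{0} = 1
g(4) = mex{0} = 1
g(5) = mex{0} = 1
g(6) = mex{0,1} = 2
So g(6) = 2.
Build the Grundy sequence for pile C with g(k) = mex{g(k−s) : s ∈ {2, 6}, s ≤ k}:
g(0) = mex{} = 0
g(1) = mex{} = 0
g(2) = mex{0} = 1
g(3) = mex{0} = 1
g(4) = mex{1} = 0
g(5) = mex{1} = 0
g(6) = mex{0} = 1
g(7) = mex{0} = 1
g(8) = mex{1} = 0
g(9) = mex{1} = 0
g(10) = mex{0} = 1
So g(10) = 1.
Grundy values for pile D (subtraction set {2, 4, 6}):
g(0) = mex{} = 0
g(1) = mex{} = 0
g(2) = mex{0} = 1
g(3) = mex{0} = 1
g(4) = mex{0,1} = 2
g(5) = mex{0,1} = 2
g(6) = mex{0,1,2} = 3
g(7) = mex{0,1,2} = 3
g(8) = mex{1,2,3} = 0
So g(8) = 0.
The value of a disjunctive sum is the nim-sum of the parts.
Combined value = 0 XOR 2 XOR 1 XOR 0 = 3.

3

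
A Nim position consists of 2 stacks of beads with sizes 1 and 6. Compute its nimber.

Bitwise XOR of the heap sizes:
  001  (1)
  110  (6)
  ---
  111  (7)

7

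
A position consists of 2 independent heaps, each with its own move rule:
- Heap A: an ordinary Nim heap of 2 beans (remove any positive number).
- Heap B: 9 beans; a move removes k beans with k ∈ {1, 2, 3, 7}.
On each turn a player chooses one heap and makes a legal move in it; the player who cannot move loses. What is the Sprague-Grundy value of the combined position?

Heap A is a plain Nim heap of size 2, so its Grundy value is 2.
Build the Grundy sequence for heap B with g(k) = mex{g(k−s) : s ∈ {1, 2, 3, 7}, s ≤ k}:
k:     0  1  2  3  4  5  6  7  8  9
g(k):  0  1  2  3  0  1  2  3  0  1
So g(9) = 1.
By the Sprague-Grundy theorem, the Grundy value of a sum of independent games is the XOR of the component values.
Combined value = 2 ⊕ 1 = 3.

3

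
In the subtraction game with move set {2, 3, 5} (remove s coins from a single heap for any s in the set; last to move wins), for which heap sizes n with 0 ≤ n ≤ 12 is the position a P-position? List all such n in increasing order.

0, 1, 7, 8

Grundy values for subtraction set {2, 3, 5}:
g(0) = mex{} = 0
g(1) = mex{} = 0
g(2) = mex{0} = 1
g(3) = mex{0} = 1
g(4) = mex{0,1} = 2
g(5) = mex{0,1} = 2
g(6) = mex{0,1,2} = 3
g(7) = mex{1,2} = 0
g(8) = mex{1,2,3} = 0
g(9) = mex{0,2,3} = 1
g(10) = mex{0,2} = 1
g(11) = mex{0,1,3} = 2
g(12) = mex{0,1} = 2
The P-positions (g = 0) in 0..12 are 0, 1, 7, 8.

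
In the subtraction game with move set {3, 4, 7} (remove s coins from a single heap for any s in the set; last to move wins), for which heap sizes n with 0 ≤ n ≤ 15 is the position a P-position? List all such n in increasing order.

0, 1, 2, 10, 11, 12

Compute g(0), g(1), … for moves {3, 4, 7}:
k:     0  1  2  3  4  5  6  7  8  9 10 11 12 13 14 15
g(k):  0  0  0  1  1  1  2  2  2  3  0  0  0  1  1  1
The P-positions (g = 0) in 0..15 are 0, 1, 2, 10, 11, 12.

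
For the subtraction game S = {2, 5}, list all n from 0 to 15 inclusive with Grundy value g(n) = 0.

Build the Grundy sequence with g(k) = mex{g(k−s) : s ∈ {2, 5}, s ≤ k}:
k:     0  1  2  3  4  5  6  7  8  9 10 11 12 13 14 15
g(k):  0  0  1  1  0  2  1  0  0  1  1  0  2  1  0  0
The P-positions (g = 0) in 0..15 are 0, 1, 4, 7, 8, 11, 14, 15.

0, 1, 4, 7, 8, 11, 14, 15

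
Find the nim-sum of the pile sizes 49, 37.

20

Bitwise XOR of the heap sizes:
  110001  (49)
  100101  (37)
  ------
  010100  (20)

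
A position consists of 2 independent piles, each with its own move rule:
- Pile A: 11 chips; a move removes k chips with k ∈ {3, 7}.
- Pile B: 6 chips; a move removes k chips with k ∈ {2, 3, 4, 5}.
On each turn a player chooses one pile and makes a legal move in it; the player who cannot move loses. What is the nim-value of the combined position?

Build the Grundy sequence for pile A with g(k) = mex{g(k−s) : s ∈ {3, 7}, s ≤ k}:
g(0) = mex{} = 0
g(1) = mex{} = 0
g(2) = mex{} = 0
g(3) = mex{0} = 1
g(4) = mex{0} = 1
g(5) = mex{0} = 1
g(6) = mex{1} = 0
g(7) = mex{0,1} = 2
g(8) = mex{0,1} = 2
g(9) = mex{0} = 1
g(10) = mex{1,2} = 0
g(11) = mex{1,2} = 0
So g(11) = 0.
Build the Grundy sequence for pile B with g(k) = mex{g(k−s) : s ∈ {2, 3, 4, 5}, s ≤ k}:
k:     0  1  2  3  4  5  6
g(k):  0  0  1  1  2  2  3
So g(6) = 3.
The value of a disjunctive sum is the nim-sum of the parts.
Combined value = 0 XOR 3 = 3.

3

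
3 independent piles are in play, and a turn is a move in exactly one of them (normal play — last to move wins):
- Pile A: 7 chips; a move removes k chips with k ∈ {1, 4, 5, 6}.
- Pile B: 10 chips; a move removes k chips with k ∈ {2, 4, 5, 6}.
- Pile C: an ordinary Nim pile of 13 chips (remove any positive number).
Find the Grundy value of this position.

Grundy values for pile A (subtraction set {1, 4, 5, 6}):
k:     0  1  2  3  4  5  6  7
g(k):  0  1  0  1  2  3  2  3
So g(7) = 3.
Build the Grundy sequence for pile B with g(k) = mex{g(k−s) : s ∈ {2, 4, 5, 6}, s ≤ k}:
k:     0  1  2  3  4  5  6  7  8  9 10
g(k):  0  0  1  1  2  2  3  3  0  0  1
So g(10) = 1.
Pile C is a plain Nim pile of size 13, so its Grundy value is 13.
The value of a disjunctive sum is the nim-sum of the parts.
Combined value = 3 XOR 1 XOR 13 = 15.

15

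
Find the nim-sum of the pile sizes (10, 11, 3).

2

Compute the nim-sum pairwise:
10 ^ 11 = 1
1 ^ 3 = 2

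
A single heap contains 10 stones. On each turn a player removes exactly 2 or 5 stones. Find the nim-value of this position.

Compute g(0), g(1), … for moves {2, 5}:
k:     0  1  2  3  4  5  6  7  8  9 10
g(k):  0  0  1  1  0  2  1  0  0  1  1
So g(10) = 1.

1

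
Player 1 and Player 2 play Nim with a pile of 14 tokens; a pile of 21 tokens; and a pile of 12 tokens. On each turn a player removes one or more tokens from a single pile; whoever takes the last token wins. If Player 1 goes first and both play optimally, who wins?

Player 1 wins

Compute the nim-sum pairwise:
14 ^ 21 = 27
27 ^ 12 = 23
The nim-sum is 23 ≠ 0, so this is an N-position: the player to move can win; Player 1 has a winning move.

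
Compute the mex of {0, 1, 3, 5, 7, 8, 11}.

2

The values 0, 1 are all present; 2 is the first non-negative integer missing from the set.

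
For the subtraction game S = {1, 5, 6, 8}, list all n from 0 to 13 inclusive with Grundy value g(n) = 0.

Grundy values for subtraction set {1, 5, 6, 8}:
g(0) = mex{} = 0
g(1) = mex{0} = 1
g(2) = mex{1} = 0
g(3) = mex{0} = 1
g(4) = mex{1} = 0
g(5) = mex{0} = 1
g(6) = mex{0,1} = 2
g(7) = mex{0,1,2} = 3
g(8) = mex{0,1,3} = 2
g(9) = mex{0,1,2} = 3
g(10) = mex{0,1,3} = 2
g(11) = mex{1,2} = 0
g(12) = mex{0,2,3} = 1
g(13) = mex{1,2,3} = 0
The P-positions (g = 0) in 0..13 are 0, 2, 4, 11, 13.

0, 2, 4, 11, 13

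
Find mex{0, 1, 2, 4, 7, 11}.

The values 0, 1, 2 are all present; 3 is the first non-negative integer missing from the set.

3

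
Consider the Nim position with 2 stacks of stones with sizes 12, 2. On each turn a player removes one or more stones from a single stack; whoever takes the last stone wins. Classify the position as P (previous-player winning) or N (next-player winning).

Nim-sum: 12 ^ 2 = 14.
The nim-sum is 14 ≠ 0, so this is an N-position: the player to move can win.

N-position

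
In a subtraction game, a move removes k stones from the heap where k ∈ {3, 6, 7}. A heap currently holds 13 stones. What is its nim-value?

Grundy values for subtraction set {3, 6, 7}:
k:     0  1  2  3  4  5  6  7  8  9 10 11 12 13
g(k):  0  0  0  1  1  1  2  2  2  3  0  0  0  1
So g(13) = 1.

1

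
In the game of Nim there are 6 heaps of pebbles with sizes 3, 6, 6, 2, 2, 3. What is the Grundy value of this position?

0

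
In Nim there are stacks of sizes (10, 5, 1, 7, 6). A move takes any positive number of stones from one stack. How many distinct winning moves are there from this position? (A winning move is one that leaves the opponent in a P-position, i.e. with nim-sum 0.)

Nim-sum: 10 ⊕ 5 ⊕ 1 ⊕ 7 ⊕ 6 = 15.
The overall nim-sum is X = 15. A stack of size p has a winning move iff p XOR X < p (reduce it to p XOR X).
  10: 10 XOR 15 = 5 < 10 — winning move (to 5).
  5: 5 XOR 15 = 10 ≥ 5 — no move.
  1: 1 XOR 15 = 14 ≥ 1 — no move.
  7: 7 XOR 15 = 8 ≥ 7 — no move.
  6: 6 XOR 15 = 9 ≥ 6 — no move.
That gives 1 winning move.

1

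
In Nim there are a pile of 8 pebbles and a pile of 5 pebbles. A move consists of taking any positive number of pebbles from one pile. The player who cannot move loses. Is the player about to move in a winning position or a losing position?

Winning position

Bitwise XOR of the heap sizes:
  1000  (8)
  0101  (5)
  ----
  1101  (13)
The nim-sum is 13 ≠ 0, so this is an N-position: the player to move can win.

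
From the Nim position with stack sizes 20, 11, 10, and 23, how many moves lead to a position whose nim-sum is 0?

In binary:
  10100  (20)
  01011  (11)
  01010  (10)
  10111  (23)
  -----
  00010  (2)
The overall nim-sum is X = 2. A stack of size p has a winning move iff p XOR X < p (reduce it to p XOR X).
  20: 20 XOR 2 = 22 ≥ 20 — no move.
  11: 11 XOR 2 = 9 < 11 — winning move (to 9).
  10: 10 XOR 2 = 8 < 10 — winning move (to 8).
  23: 23 XOR 2 = 21 < 23 — winning move (to 21).
That gives 3 winning moves.

3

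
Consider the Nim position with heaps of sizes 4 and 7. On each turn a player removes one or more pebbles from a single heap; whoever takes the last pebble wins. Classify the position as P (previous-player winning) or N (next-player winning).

Nim-sum: 4 XOR 7 = 3.
The nim-sum is 3 ≠ 0, so this is an N-position: the player to move can win.

N-position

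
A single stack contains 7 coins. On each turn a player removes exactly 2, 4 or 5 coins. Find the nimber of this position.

Grundy values for subtraction set {2, 4, 5}:
g(0) = mex{} = 0
g(1) = mex{} = 0
g(2) = mex{0} = 1
g(3) = mex{0} = 1
g(4) = mex{0,1} = 2
g(5) = mex{0,1} = 2
g(6) = mex{0,1,2} = 3
g(7) = mex{1,2} = 0
So g(7) = 0.

0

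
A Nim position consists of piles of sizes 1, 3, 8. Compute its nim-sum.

10

Nim-sum: 1 ^ 3 ^ 8 = 10.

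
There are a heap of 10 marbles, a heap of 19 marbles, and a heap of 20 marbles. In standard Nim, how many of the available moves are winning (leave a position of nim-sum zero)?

Bitwise XOR of the heap sizes:
  01010  (10)
  10011  (19)
  10100  (20)
  -----
  01101  (13)
The overall nim-sum is X = 13. A heap of size p has a winning move iff p XOR X < p (reduce it to p XOR X).
  10: 10 XOR 13 = 7 < 10 — winning move (to 7).
  19: 19 XOR 13 = 30 ≥ 19 — no move.
  20: 20 XOR 13 = 25 ≥ 20 — no move.
That gives 1 winning move.

1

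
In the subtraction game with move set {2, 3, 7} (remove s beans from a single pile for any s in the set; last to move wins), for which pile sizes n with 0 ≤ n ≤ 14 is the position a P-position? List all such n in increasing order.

0, 1, 5, 6, 10, 11

Compute g(0), g(1), … for moves {2, 3, 7}:
k:     0  1  2  3  4  5  6  7  8  9 10 11 12 13 14
g(k):  0  0  1  1  2  0  0  1  1  2  0  0  1  1  2
The P-positions (g = 0) in 0..14 are 0, 1, 5, 6, 10, 11.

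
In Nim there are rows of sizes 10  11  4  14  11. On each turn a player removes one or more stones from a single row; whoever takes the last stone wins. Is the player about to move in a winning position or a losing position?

Losing position

Compute the nim-sum pairwise:
10 XOR 11 = 1
1 XOR 4 = 5
5 XOR 14 = 11
11 XOR 11 = 0
The nim-sum is 0, so this is a P-position: the player to move is in a losing position under optimal play.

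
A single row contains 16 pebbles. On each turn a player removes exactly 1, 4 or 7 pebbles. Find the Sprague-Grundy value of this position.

0

Grundy values for subtraction set {1, 4, 7}:
k:     0  1  2  3  4  5  6  7  8  9 10 11 12 13 14 15 16
g(k):  0  1  0  1  2  0  1  2  0  1  0  1  2  0  1  2  0
So g(16) = 0.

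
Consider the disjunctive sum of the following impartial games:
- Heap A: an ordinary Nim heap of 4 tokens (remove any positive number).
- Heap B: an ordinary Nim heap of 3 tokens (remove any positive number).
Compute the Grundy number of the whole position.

7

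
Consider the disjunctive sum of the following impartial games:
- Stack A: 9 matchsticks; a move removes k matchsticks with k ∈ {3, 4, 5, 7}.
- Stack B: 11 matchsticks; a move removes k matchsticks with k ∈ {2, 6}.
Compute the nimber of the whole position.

2

Grundy values for stack A (subtraction set {3, 4, 5, 7}):
g(0) = mex{} = 0
g(1) = mex{} = 0
g(2) = mex{} = 0
g(3) = mex{0} = 1
g(4) = mex{0} = 1
g(5) = mex{0} = 1
g(6) = mex{0,1} = 2
g(7) = mex{0,1} = 2
g(8) = mex{0,1} = 2
g(9) = mex{0,1,2} = 3
So g(9) = 3.
Build the Grundy sequence for stack B with g(k) = mex{g(k−s) : s ∈ {2, 6}, s ≤ k}:
g(0) = mex{} = 0
g(1) = mex{} = 0
g(2) = mex{0} = 1
g(3) = mex{0} = 1
g(4) = mex{1} = 0
g(5) = mex{1} = 0
g(6) = mex{0} = 1
g(7) = mex{0} = 1
g(8) = mex{1} = 0
g(9) = mex{1} = 0
g(10) = mex{0} = 1
g(11) = mex{0} = 1
So g(11) = 1.
By the Sprague-Grundy theorem, the Grundy value of a sum of independent games is the XOR of the component values.
Combined value = 3 ⊕ 1 = 2.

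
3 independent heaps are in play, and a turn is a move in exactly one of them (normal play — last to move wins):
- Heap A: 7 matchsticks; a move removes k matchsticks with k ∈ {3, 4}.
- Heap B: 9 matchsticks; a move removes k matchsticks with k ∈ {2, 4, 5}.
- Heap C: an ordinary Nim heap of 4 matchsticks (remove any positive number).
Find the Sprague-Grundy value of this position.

5

Build the Grundy sequence for heap A with g(k) = mex{g(k−s) : s ∈ {3, 4}, s ≤ k}:
k:     0  1  2  3  4  5  6  7
g(k):  0  0  0  1  1  1  2  0
So g(7) = 0.
For heap B, compute g(0), g(1), … with moves {2, 4, 5}:
g(0) = mex{} = 0
g(1) = mex{} = 0
g(2) = mex{0} = 1
g(3) = mex{0} = 1
g(4) = mex{0,1} = 2
g(5) = mex{0,1} = 2
g(6) = mex{0,1,2} = 3
g(7) = mex{1,2} = 0
g(8) = mex{1,2,3} = 0
g(9) = mex{0,2} = 1
So g(9) = 1.
Heap C is a plain Nim heap of size 4, so its Grundy value is 4.
The value of a disjunctive sum is the nim-sum of the parts.
Combined value = 0 XOR 1 XOR 4 = 5.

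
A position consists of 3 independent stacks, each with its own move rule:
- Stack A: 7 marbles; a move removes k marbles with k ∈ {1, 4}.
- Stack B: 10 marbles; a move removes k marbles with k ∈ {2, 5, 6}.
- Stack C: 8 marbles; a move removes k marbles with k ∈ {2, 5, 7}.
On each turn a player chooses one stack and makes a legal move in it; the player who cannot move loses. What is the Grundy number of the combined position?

Grundy values for stack A (subtraction set {1, 4}):
k:     0  1  2  3  4  5  6  7
g(k):  0  1  0  1  2  0  1  0
So g(7) = 0.
Grundy values for stack B (subtraction set {2, 5, 6}):
k:     0  1  2  3  4  5  6  7  8  9 10
g(k):  0  0  1  1  0  2  1  3  0  2  1
So g(10) = 1.
Grundy values for stack C (subtraction set {2, 5, 7}):
k:     0  1  2  3  4  5  6  7  8
g(k):  0  0  1  1  0  2  1  3  2
So g(8) = 2.
The value of a disjunctive sum is the nim-sum of the parts.
Combined value = 0 XOR 1 XOR 2 = 3.

3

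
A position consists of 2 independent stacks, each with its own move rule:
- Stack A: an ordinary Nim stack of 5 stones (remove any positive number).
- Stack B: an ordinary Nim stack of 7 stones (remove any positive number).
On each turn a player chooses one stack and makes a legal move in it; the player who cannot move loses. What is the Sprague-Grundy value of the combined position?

Stack A is a plain Nim stack of size 5, so its Grundy value is 5.
Stack B is a plain Nim stack of size 7, so its Grundy value is 7.
The value of a disjunctive sum is the nim-sum of the parts.
Combined value = 5 ⊕ 7 = 2.

2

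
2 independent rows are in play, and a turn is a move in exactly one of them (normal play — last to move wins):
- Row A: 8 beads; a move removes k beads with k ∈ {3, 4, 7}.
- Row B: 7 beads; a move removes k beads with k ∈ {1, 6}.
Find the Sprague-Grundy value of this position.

Grundy values for row A (subtraction set {3, 4, 7}):
k:     0  1  2  3  4  5  6  7  8
g(k):  0  0  0  1  1  1  2  2  2
So g(8) = 2.
Grundy values for row B (subtraction set {1, 6}):
g(0) = mex{} = 0
g(1) = mex{0} = 1
g(2) = mex{1} = 0
g(3) = mex{0} = 1
g(4) = mex{1} = 0
g(5) = mex{0} = 1
g(6) = mex{0,1} = 2
g(7) = mex{1,2} = 0
So g(7) = 0.
By the Sprague-Grundy theorem, the Grundy value of a sum of independent games is the XOR of the component values.
Combined value = 2 ⊕ 0 = 2.

2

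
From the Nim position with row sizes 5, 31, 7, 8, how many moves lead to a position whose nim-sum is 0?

1

Nim-sum: 5 ⊕ 31 ⊕ 7 ⊕ 8 = 21.
The overall nim-sum is X = 21. A row of size p has a winning move iff p XOR X < p (reduce it to p XOR X).
  5: 5 XOR 21 = 16 ≥ 5 — no move.
  31: 31 XOR 21 = 10 < 31 — winning move (to 10).
  7: 7 XOR 21 = 18 ≥ 7 — no move.
  8: 8 XOR 21 = 29 ≥ 8 — no move.
That gives 1 winning move.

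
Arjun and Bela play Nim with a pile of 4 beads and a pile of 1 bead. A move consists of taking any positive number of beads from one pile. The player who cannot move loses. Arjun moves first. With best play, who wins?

Arjun wins

Compute the nim-sum pairwise:
4 ⊕ 1 = 5
The nim-sum is 5 ≠ 0, so this is an N-position: the player to move can win; Arjun has a winning move.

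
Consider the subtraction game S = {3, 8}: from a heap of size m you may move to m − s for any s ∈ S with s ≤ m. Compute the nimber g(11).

0

Compute g(0), g(1), … for moves {3, 8}:
g(0) = mex{} = 0
g(1) = mex{} = 0
g(2) = mex{} = 0
g(3) = mex{0} = 1
g(4) = mex{0} = 1
g(5) = mex{0} = 1
g(6) = mex{1} = 0
g(7) = mex{1} = 0
g(8) = mex{0,1} = 2
g(9) = mex{0} = 1
g(10) = mex{0} = 1
g(11) = mex{1,2} = 0
So g(11) = 0.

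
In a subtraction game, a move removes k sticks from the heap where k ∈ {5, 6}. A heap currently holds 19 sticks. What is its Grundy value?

1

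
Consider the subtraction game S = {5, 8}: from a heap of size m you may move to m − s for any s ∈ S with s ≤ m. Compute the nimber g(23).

2

Grundy values for subtraction set {5, 8}:
k:     0  1  2  3  4  5  6  7  8  9 10 11 12 13 14 15 16 17 18 19 20 21 22 23
g(k):  0  0  0  0  0  1  1  1  1  1  2  2  2  0  0  0  0  0  1  1  1  1  1  2
So g(23) = 2.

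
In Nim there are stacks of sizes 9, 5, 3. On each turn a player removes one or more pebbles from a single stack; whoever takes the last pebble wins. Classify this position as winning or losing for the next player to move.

Compute the nim-sum pairwise:
9 ⊕ 5 = 12
12 ⊕ 3 = 15
The nim-sum is 15 ≠ 0, so this is an N-position: the player to move can win.

Winning position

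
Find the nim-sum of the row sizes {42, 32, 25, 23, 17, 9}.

28

Compute the nim-sum pairwise:
42 ⊕ 32 = 10
10 ⊕ 25 = 19
19 ⊕ 23 = 4
4 ⊕ 17 = 21
21 ⊕ 9 = 28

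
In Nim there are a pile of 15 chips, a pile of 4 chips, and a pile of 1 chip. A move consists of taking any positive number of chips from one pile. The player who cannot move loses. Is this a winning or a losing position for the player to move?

Winning position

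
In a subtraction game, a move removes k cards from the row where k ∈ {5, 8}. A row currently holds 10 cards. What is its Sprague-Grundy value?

2

Grundy values for subtraction set {5, 8}:
g(0) = mex{} = 0
g(1) = mex{} = 0
g(2) = mex{} = 0
g(3) = mex{} = 0
g(4) = mex{} = 0
g(5) = mex{0} = 1
g(6) = mex{0} = 1
g(7) = mex{0} = 1
g(8) = mex{0} = 1
g(9) = mex{0} = 1
g(10) = mex{0,1} = 2
So g(10) = 2.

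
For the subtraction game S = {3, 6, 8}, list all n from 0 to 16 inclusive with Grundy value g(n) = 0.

Build the Grundy sequence with g(k) = mex{g(k−s) : s ∈ {3, 6, 8}, s ≤ k}:
k:     0  1  2  3  4  5  6  7  8  9 10 11 12 13 14 15 16
g(k):  0  0  0  1  1  1  2  2  2  3  3  0  0  0  1  1  1
The P-positions (g = 0) in 0..16 are 0, 1, 2, 11, 12, 13.

0, 1, 2, 11, 12, 13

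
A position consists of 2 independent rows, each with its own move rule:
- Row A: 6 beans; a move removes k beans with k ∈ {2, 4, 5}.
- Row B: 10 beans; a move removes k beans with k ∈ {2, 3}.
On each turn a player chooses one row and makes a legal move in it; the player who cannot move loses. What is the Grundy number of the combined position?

3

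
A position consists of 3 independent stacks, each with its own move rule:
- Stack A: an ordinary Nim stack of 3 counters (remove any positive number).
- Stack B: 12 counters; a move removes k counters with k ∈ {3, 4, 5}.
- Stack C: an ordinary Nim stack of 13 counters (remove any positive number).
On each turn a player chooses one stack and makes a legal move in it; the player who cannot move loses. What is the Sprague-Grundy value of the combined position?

15

Stack A is a plain Nim stack of size 3, so its Grundy value is 3.
For stack B, compute g(0), g(1), … with moves {3, 4, 5}:
g(0) = mex{} = 0
g(1) = mex{} = 0
g(2) = mex{} = 0
g(3) = mex{0} = 1
g(4) = mex{0} = 1
g(5) = mex{0} = 1
g(6) = mex{0,1} = 2
g(7) = mex{0,1} = 2
g(8) = mex{1} = 0
g(9) = mex{1,2} = 0
g(10) = mex{1,2} = 0
g(11) = mex{0,2} = 1
g(12) = mex{0,2} = 1
So g(12) = 1.
Stack C is a plain Nim stack of size 13, so its Grundy value is 13.
By the Sprague-Grundy theorem, the Grundy value of a sum of independent games is the XOR of the component values.
Combined value = 3 XOR 1 XOR 13 = 15.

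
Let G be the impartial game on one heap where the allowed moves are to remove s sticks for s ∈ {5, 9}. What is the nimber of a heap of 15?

0

Build the Grundy sequence with g(k) = mex{g(k−s) : s ∈ {5, 9}, s ≤ k}:
k:     0  1  2  3  4  5  6  7  8  9 10 11 12 13 14 15
g(k):  0  0  0  0  0  1  1  1  1  1  2  2  2  2  0  0
So g(15) = 0.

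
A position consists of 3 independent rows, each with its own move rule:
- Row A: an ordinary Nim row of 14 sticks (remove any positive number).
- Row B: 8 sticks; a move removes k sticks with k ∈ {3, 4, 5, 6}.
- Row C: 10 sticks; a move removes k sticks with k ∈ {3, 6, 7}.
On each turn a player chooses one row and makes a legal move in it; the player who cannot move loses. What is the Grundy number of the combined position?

12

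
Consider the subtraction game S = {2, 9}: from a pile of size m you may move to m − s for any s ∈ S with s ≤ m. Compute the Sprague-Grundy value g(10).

Build the Grundy sequence with g(k) = mex{g(k−s) : s ∈ {2, 9}, s ≤ k}:
g(0) = mex{} = 0
g(1) = mex{} = 0
g(2) = mex{0} = 1
g(3) = mex{0} = 1
g(4) = mex{1} = 0
g(5) = mex{1} = 0
g(6) = mex{0} = 1
g(7) = mex{0} = 1
g(8) = mex{1} = 0
g(9) = mex{0,1} = 2
g(10) = mex{0} = 1
So g(10) = 1.

1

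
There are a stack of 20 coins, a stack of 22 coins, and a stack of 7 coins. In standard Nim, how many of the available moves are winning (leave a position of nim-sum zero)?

3

In binary:
  10100  (20)
  10110  (22)
  00111  (7)
  -----
  00101  (5)
The overall nim-sum is X = 5. A stack of size p has a winning move iff p XOR X < p (reduce it to p XOR X).
  20: 20 XOR 5 = 17 < 20 — winning move (to 17).
  22: 22 XOR 5 = 19 < 22 — winning move (to 19).
  7: 7 XOR 5 = 2 < 7 — winning move (to 2).
That gives 3 winning moves.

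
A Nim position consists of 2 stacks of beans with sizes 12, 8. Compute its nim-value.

4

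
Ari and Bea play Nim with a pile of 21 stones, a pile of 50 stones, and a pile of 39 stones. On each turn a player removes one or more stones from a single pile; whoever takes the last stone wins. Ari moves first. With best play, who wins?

Bea wins

Compute the nim-sum pairwise:
21 XOR 50 = 39
39 XOR 39 = 0
The nim-sum is 0, so this is a P-position: the player to move is in a losing position under optimal play; Ari is about to move from it and so loses — Bea wins.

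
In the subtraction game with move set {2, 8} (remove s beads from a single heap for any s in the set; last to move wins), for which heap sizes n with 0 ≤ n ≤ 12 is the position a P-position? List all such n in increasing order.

0, 1, 4, 5, 10, 11

Grundy values for subtraction set {2, 8}:
g(0) = mex{} = 0
g(1) = mex{} = 0
g(2) = mex{0} = 1
g(3) = mex{0} = 1
g(4) = mex{1} = 0
g(5) = mex{1} = 0
g(6) = mex{0} = 1
g(7) = mex{0} = 1
g(8) = mex{0,1} = 2
g(9) = mex{0,1} = 2
g(10) = mex{1,2} = 0
g(11) = mex{1,2} = 0
g(12) = mex{0} = 1
The P-positions (g = 0) in 0..12 are 0, 1, 4, 5, 10, 11.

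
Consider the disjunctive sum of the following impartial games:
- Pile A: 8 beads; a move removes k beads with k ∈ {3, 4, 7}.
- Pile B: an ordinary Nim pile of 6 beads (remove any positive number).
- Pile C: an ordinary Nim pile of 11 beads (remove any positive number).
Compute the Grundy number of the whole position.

15

For pile A, compute g(0), g(1), … with moves {3, 4, 7}:
g(0) = mex{} = 0
g(1) = mex{} = 0
g(2) = mex{} = 0
g(3) = mex{0} = 1
g(4) = mex{0} = 1
g(5) = mex{0} = 1
g(6) = mex{0,1} = 2
g(7) = mex{0,1} = 2
g(8) = mex{0,1} = 2
So g(8) = 2.
Pile B is a plain Nim pile of size 6, so its Grundy value is 6.
Pile C is a plain Nim pile of size 11, so its Grundy value is 11.
The value of a disjunctive sum is the nim-sum of the parts.
Combined value = 2 ⊕ 6 ⊕ 11 = 15.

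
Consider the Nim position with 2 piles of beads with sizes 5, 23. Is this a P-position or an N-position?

N-position

Compute the nim-sum pairwise:
5 ^ 23 = 18
The nim-sum is 18 ≠ 0, so this is an N-position: the player to move can win.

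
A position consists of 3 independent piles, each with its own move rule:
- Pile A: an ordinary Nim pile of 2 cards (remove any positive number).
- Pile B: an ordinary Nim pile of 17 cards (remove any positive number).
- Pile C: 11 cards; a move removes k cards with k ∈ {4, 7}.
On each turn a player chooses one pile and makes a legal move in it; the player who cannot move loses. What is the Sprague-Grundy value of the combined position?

19

Pile A is a plain Nim pile of size 2, so its Grundy value is 2.
Pile B is a plain Nim pile of size 17, so its Grundy value is 17.
For pile C, compute g(0), g(1), … with moves {4, 7}:
k:     0  1  2  3  4  5  6  7  8  9 10 11
g(k):  0  0  0  0  1  1  1  1  2  2  2  0
So g(11) = 0.
The value of a disjunctive sum is the nim-sum of the parts.
Combined value = 2 XOR 17 XOR 0 = 19.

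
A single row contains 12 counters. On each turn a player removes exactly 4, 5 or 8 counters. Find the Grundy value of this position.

Compute g(0), g(1), … for moves {4, 5, 8}:
g(0) = mex{} = 0
g(1) = mex{} = 0
g(2) = mex{} = 0
g(3) = mex{} = 0
g(4) = mex{0} = 1
g(5) = mex{0} = 1
g(6) = mex{0} = 1
g(7) = mex{0} = 1
g(8) = mex{0,1} = 2
g(9) = mex{0,1} = 2
g(10) = mex{0,1} = 2
g(11) = mex{0,1} = 2
g(12) = mex{1,2} = 0
So g(12) = 0.

0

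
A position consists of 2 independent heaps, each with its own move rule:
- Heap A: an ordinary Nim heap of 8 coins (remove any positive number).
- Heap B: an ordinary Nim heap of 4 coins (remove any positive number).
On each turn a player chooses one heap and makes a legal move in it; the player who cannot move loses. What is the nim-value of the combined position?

12

Heap A is a plain Nim heap of size 8, so its Grundy value is 8.
Heap B is a plain Nim heap of size 4, so its Grundy value is 4.
By the Sprague-Grundy theorem, the Grundy value of a sum of independent games is the XOR of the component values.
Combined value = 8 XOR 4 = 12.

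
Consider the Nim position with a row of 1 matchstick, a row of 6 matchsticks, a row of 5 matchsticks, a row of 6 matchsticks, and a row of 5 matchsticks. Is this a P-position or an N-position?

N-position

Nim-sum: 1 ⊕ 6 ⊕ 5 ⊕ 6 ⊕ 5 = 1.
The nim-sum is 1 ≠ 0, so this is an N-position: the player to move can win.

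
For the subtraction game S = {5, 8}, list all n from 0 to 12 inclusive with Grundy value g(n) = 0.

0, 1, 2, 3, 4

Grundy values for subtraction set {5, 8}:
k:     0  1  2  3  4  5  6  7  8  9 10 11 12
g(k):  0  0  0  0  0  1  1  1  1  1  2  2  2
The P-positions (g = 0) in 0..12 are 0, 1, 2, 3, 4.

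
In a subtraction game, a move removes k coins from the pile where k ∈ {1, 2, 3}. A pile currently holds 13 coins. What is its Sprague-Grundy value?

1

Build the Grundy sequence with g(k) = mex{g(k−s) : s ∈ {1, 2, 3}, s ≤ k}:
g(0) = mex{} = 0
g(1) = mex{0} = 1
g(2) = mex{0,1} = 2
g(3) = mex{0,1,2} = 3
g(4) = mex{1,2,3} = 0
g(5) = mex{0,2,3} = 1
g(6) = mex{0,1,3} = 2
g(7) = mex{0,1,2} = 3
g(8) = mex{1,2,3} = 0
g(9) = mex{0,2,3} = 1
g(10) = mex{0,1,3} = 2
g(11) = mex{0,1,2} = 3
g(12) = mex{1,2,3} = 0
g(13) = mex{0,2,3} = 1
So g(13) = 1.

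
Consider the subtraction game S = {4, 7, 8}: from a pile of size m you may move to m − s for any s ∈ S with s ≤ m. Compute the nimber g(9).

2

Compute g(0), g(1), … for moves {4, 7, 8}:
k:     0  1  2  3  4  5  6  7  8  9
g(k):  0  0  0  0  1  1  1  1  2  2
So g(9) = 2.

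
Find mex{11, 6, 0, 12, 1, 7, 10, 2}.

The values 0, 1, 2 are all present; 3 is the first non-negative integer missing from the set.

3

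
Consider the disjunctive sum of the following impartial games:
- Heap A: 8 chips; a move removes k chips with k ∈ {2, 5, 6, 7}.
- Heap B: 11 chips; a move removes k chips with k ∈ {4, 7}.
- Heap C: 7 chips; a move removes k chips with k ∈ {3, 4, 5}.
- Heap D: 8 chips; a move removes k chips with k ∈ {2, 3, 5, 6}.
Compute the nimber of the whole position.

Grundy values for heap A (subtraction set {2, 5, 6, 7}):
k:     0  1  2  3  4  5  6  7  8
g(k):  0  0  1  1  0  2  1  3  2
So g(8) = 2.
Grundy values for heap B (subtraction set {4, 7}):
k:     0  1  2  3  4  5  6  7  8  9 10 11
g(k):  0  0  0  0  1  1  1  1  2  2  2  0
So g(11) = 0.
Grundy values for heap C (subtraction set {3, 4, 5}):
k:     0  1  2  3  4  5  6  7
g(k):  0  0  0  1  1  1  2  2
So g(7) = 2.
Build the Grundy sequence for heap D with g(k) = mex{g(k−s) : s ∈ {2, 3, 5, 6}, s ≤ k}:
k:     0  1  2  3  4  5  6  7  8
g(k):  0  0  1  1  2  2  3  3  0
So g(8) = 0.
The value of a disjunctive sum is the nim-sum of the parts.
Combined value = 2 XOR 0 XOR 2 XOR 0 = 0.

0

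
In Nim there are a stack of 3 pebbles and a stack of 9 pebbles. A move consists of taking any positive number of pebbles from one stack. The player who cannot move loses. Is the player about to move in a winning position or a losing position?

Winning position

Nim-sum: 3 ^ 9 = 10.
The nim-sum is 10 ≠ 0, so this is an N-position: the player to move can win.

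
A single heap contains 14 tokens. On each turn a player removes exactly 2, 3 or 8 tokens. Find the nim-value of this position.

2

Compute g(0), g(1), … for moves {2, 3, 8}:
k:     0  1  2  3  4  5  6  7  8  9 10 11 12 13 14
g(k):  0  0  1  1  2  0  0  1  1  2  0  0  1  1  2
So g(14) = 2.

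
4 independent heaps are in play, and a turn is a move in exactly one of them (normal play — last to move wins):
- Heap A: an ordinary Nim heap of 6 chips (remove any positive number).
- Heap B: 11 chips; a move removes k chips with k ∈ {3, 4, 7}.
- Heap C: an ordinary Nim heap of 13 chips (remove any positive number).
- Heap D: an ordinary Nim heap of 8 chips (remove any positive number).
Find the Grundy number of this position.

Heap A is a plain Nim heap of size 6, so its Grundy value is 6.
Build the Grundy sequence for heap B with g(k) = mex{g(k−s) : s ∈ {3, 4, 7}, s ≤ k}:
k:     0  1  2  3  4  5  6  7  8  9 10 11
g(k):  0  0  0  1  1  1  2  2  2  3  0  0
So g(11) = 0.
Heap C is a plain Nim heap of size 13, so its Grundy value is 13.
Heap D is a plain Nim heap of size 8, so its Grundy value is 8.
The value of a disjunctive sum is the nim-sum of the parts.
Combined value = 6 ⊕ 0 ⊕ 13 ⊕ 8 = 3.

3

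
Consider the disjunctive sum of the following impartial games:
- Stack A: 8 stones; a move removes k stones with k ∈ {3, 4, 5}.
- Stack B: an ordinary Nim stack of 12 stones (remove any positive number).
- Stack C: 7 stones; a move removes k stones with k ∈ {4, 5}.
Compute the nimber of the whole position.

13

Build the Grundy sequence for stack A with g(k) = mex{g(k−s) : s ∈ {3, 4, 5}, s ≤ k}:
g(0) = mex{} = 0
g(1) = mex{} = 0
g(2) = mex{} = 0
g(3) = mex{0} = 1
g(4) = mex{0} = 1
g(5) = mex{0} = 1
g(6) = mex{0,1} = 2
g(7) = mex{0,1} = 2
g(8) = mex{1} = 0
So g(8) = 0.
Stack B is a plain Nim stack of size 12, so its Grundy value is 12.
Grundy values for stack C (subtraction set {4, 5}):
g(0) = mex{} = 0
g(1) = mex{} = 0
g(2) = mex{} = 0
g(3) = mex{} = 0
g(4) = mex{0} = 1
g(5) = mex{0} = 1
g(6) = mex{0} = 1
g(7) = mex{0} = 1
So g(7) = 1.
By the Sprague-Grundy theorem, the Grundy value of a sum of independent games is the XOR of the component values.
Combined value = 0 ⊕ 12 ⊕ 1 = 13.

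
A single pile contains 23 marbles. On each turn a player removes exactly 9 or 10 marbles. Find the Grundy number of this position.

Build the Grundy sequence with g(k) = mex{g(k−s) : s ∈ {9, 10}, s ≤ k}:
k:     0  1  2  3  4  5  6  7  8  9 10 11 12 13 14 15 16 17 18 19 20 21 22 23
g(k):  0  0  0  0  0  0  0  0  0  1  1  1  1  1  1  1  1  1  2  0  0  0  0  0
So g(23) = 0.

0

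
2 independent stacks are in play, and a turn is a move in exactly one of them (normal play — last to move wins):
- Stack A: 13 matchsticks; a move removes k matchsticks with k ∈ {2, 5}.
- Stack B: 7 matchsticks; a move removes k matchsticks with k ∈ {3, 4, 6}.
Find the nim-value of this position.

3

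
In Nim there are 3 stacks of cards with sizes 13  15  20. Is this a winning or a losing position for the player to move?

Winning position

Compute the nim-sum pairwise:
13 ⊕ 15 = 2
2 ⊕ 20 = 22
The nim-sum is 22 ≠ 0, so this is an N-position: the player to move can win.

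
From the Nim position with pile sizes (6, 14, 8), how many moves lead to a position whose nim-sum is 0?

Compute the nim-sum pairwise:
6 ⊕ 14 = 8
8 ⊕ 8 = 0
The nim-sum is already 0, so every move leaves a nonzero nim-sum — there are no winning moves.

0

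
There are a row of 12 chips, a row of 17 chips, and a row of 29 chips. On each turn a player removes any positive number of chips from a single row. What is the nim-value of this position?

0

Compute the nim-sum pairwise:
12 ^ 17 = 29
29 ^ 29 = 0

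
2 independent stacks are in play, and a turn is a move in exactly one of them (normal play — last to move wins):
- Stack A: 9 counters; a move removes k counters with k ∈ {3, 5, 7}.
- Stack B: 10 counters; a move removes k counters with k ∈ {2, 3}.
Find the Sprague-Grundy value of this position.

For stack A, compute g(0), g(1), … with moves {3, 5, 7}:
g(0) = mex{} = 0
g(1) = mex{} = 0
g(2) = mex{} = 0
g(3) = mex{0} = 1
g(4) = mex{0} = 1
g(5) = mex{0} = 1
g(6) = mex{0,1} = 2
g(7) = mex{0,1} = 2
g(8) = mex{0,1} = 2
g(9) = mex{0,1,2} = 3
So g(9) = 3.
Build the Grundy sequence for stack B with g(k) = mex{g(k−s) : s ∈ {2, 3}, s ≤ k}:
k:     0  1  2  3  4  5  6  7  8  9 10
g(k):  0  0  1  1  2  0  0  1  1  2  0
So g(10) = 0.
By the Sprague-Grundy theorem, the Grundy value of a sum of independent games is the XOR of the component values.
Combined value = 3 XOR 0 = 3.

3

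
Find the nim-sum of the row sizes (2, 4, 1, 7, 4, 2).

Nim-sum: 2 ⊕ 4 ⊕ 1 ⊕ 7 ⊕ 4 ⊕ 2 = 6.

6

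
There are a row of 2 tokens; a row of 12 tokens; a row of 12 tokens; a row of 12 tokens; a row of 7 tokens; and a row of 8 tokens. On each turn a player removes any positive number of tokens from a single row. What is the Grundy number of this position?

Write each in binary and XOR column by column:
  0010  (2)
  1100  (12)
  1100  (12)
  1100  (12)
  0111  (7)
  1000  (8)
  ----
  0001  (1)

1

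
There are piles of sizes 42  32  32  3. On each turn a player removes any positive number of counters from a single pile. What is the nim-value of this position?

41

Write each in binary and XOR column by column:
  101010  (42)
  100000  (32)
  100000  (32)
  000011  (3)
  ------
  101001  (41)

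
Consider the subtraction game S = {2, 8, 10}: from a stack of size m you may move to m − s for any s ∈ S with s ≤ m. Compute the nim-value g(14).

3

Compute g(0), g(1), … for moves {2, 8, 10}:
g(0) = mex{} = 0
g(1) = mex{} = 0
g(2) = mex{0} = 1
g(3) = mex{0} = 1
g(4) = mex{1} = 0
g(5) = mex{1} = 0
g(6) = mex{0} = 1
g(7) = mex{0} = 1
g(8) = mex{0,1} = 2
g(9) = mex{0,1} = 2
g(10) = mex{0,1,2} = 3
g(11) = mex{0,1,2} = 3
g(12) = mex{0,1,3} = 2
g(13) = mex{0,1,3} = 2
g(14) = mex{0,1,2} = 3
So g(14) = 3.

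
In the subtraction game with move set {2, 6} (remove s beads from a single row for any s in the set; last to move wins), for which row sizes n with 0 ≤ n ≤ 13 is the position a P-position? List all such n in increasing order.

Build the Grundy sequence with g(k) = mex{g(k−s) : s ∈ {2, 6}, s ≤ k}:
g(0) = mex{} = 0
g(1) = mex{} = 0
g(2) = mex{0} = 1
g(3) = mex{0} = 1
g(4) = mex{1} = 0
g(5) = mex{1} = 0
g(6) = mex{0} = 1
g(7) = mex{0} = 1
g(8) = mex{1} = 0
g(9) = mex{1} = 0
g(10) = mex{0} = 1
g(11) = mex{0} = 1
g(12) = mex{1} = 0
g(13) = mex{1} = 0
The P-positions (g = 0) in 0..13 are 0, 1, 4, 5, 8, 9, 12, 13.

0, 1, 4, 5, 8, 9, 12, 13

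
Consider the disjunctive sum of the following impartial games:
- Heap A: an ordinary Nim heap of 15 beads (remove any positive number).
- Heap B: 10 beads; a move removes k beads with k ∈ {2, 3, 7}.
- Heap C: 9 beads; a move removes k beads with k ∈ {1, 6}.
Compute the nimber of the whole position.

Heap A is a plain Nim heap of size 15, so its Grundy value is 15.
Grundy values for heap B (subtraction set {2, 3, 7}):
k:     0  1  2  3  4  5  6  7  8  9 10
g(k):  0  0  1  1  2  0  0  1  1  2  0
So g(10) = 0.
Grundy values for heap C (subtraction set {1, 6}):
g(0) = mex{} = 0
g(1) = mex{0} = 1
g(2) = mex{1} = 0
g(3) = mex{0} = 1
g(4) = mex{1} = 0
g(5) = mex{0} = 1
g(6) = mex{0,1} = 2
g(7) = mex{1,2} = 0
g(8) = mex{0} = 1
g(9) = mex{1} = 0
So g(9) = 0.
By the Sprague-Grundy theorem, the Grundy value of a sum of independent games is the XOR of the component values.
Combined value = 15 XOR 0 XOR 0 = 15.

15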